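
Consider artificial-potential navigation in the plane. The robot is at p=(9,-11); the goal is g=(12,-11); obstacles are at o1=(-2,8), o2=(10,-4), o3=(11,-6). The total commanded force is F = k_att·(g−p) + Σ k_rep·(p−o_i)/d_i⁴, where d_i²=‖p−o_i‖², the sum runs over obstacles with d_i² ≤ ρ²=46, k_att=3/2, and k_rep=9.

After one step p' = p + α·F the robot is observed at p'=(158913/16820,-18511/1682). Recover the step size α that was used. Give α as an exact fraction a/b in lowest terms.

F_att = 3/2·(g−p) = 3/2·(3,0) = (4.5000,0.0000)
o1: d²=482 > ρ²=46 → inactive
o2: d²=50 > ρ²=46 → inactive
o3: d²=29 ≤ ρ²=46; F_rep = 9·(-2,-5)/29² = (-0.0214,-0.0535)
F = F_att + ΣF_rep = (4.4786,-0.0535)
Δp = p'−p = (0.4479,-0.0054); α = Δx/Fx = (7533/16820) / (7533/1682) = 1/10
check: Δy/Fy = (-9/1682) / (-45/841) = 1/10 ✓

α = 1/10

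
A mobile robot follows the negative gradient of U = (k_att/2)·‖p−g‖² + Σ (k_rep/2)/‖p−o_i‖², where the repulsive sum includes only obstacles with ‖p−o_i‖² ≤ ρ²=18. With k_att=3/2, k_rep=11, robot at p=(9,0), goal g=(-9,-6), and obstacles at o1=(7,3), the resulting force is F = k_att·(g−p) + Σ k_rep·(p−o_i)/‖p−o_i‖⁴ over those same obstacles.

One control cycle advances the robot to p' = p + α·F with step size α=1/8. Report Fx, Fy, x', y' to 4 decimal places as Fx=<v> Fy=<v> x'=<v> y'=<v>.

F_att = 3/2·(g−p) = 3/2·(-18,-6) = (-27.0000,-9.0000)
o1: d²=13 ≤ ρ²=18; F_rep = 11·(2,-3)/13² = (0.1302,-0.1953)
F = F_att + ΣF_rep = (-26.8698,-9.1953)
p' = p + 1/8·F = (5.6413,-1.1494)

Fx=-26.8698 Fy=-9.1953 x'=5.6413 y'=-1.1494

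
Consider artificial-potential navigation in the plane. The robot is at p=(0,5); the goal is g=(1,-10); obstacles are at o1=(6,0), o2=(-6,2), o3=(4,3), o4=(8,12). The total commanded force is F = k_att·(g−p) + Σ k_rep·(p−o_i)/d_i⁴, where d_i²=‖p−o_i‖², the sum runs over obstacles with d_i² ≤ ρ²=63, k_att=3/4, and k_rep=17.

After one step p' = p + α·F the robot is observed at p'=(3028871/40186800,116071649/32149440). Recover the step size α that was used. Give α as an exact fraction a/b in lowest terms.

α = 1/8

F_att = 3/4·(g−p) = 3/4·(1,-15) = (0.7500,-11.2500)
o1: d²=61 ≤ ρ²=63; F_rep = 17·(-6,5)/61² = (-0.0274,0.0228)
o2: d²=45 ≤ ρ²=63; F_rep = 17·(6,3)/45² = (0.0504,0.0252)
o3: d²=20 ≤ ρ²=63; F_rep = 17·(-4,2)/20² = (-0.1700,0.0850)
o4: d²=113 > ρ²=63 → inactive
F = F_att + ΣF_rep = (0.6030,-11.1170)
Δp = p'−p = (0.0754,-1.3896); α = Δx/Fx = (3028871/40186800) / (3028871/5023350) = 1/8
check: Δy/Fy = (-44675551/32149440) / (-44675551/4018680) = 1/8 ✓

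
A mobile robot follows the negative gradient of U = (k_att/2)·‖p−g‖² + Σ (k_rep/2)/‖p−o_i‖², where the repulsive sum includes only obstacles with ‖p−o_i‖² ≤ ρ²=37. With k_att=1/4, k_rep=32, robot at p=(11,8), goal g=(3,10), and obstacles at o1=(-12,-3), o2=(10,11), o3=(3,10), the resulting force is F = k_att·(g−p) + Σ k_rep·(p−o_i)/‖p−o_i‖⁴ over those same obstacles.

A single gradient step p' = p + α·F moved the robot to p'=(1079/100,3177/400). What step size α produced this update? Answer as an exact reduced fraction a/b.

α = 1/8

F_att = 1/4·(g−p) = 1/4·(-8,2) = (-2.0000,0.5000)
o1: d²=650 > ρ²=37 → inactive
o2: d²=10 ≤ ρ²=37; F_rep = 32·(1,-3)/10² = (0.3200,-0.9600)
o3: d²=68 > ρ²=37 → inactive
F = F_att + ΣF_rep = (-1.6800,-0.4600)
Δp = p'−p = (-0.2100,-0.0575); α = Δx/Fx = (-21/100) / (-42/25) = 1/8
check: Δy/Fy = (-23/400) / (-23/50) = 1/8 ✓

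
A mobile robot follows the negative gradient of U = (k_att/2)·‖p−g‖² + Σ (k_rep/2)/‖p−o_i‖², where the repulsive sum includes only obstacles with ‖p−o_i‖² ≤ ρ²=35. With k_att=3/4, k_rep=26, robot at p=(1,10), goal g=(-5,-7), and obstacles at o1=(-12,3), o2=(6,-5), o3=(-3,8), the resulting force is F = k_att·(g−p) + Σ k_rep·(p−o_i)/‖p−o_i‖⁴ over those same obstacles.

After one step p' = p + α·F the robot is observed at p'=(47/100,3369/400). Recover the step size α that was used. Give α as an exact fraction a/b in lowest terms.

F_att = 3/4·(g−p) = 3/4·(-6,-17) = (-4.5000,-12.7500)
o1: d²=218 > ρ²=35 → inactive
o2: d²=250 > ρ²=35 → inactive
o3: d²=20 ≤ ρ²=35; F_rep = 26·(4,2)/20² = (0.2600,0.1300)
F = F_att + ΣF_rep = (-4.2400,-12.6200)
Δp = p'−p = (-0.5300,-1.5775); α = Δx/Fx = (-53/100) / (-106/25) = 1/8
check: Δy/Fy = (-631/400) / (-631/50) = 1/8 ✓

α = 1/8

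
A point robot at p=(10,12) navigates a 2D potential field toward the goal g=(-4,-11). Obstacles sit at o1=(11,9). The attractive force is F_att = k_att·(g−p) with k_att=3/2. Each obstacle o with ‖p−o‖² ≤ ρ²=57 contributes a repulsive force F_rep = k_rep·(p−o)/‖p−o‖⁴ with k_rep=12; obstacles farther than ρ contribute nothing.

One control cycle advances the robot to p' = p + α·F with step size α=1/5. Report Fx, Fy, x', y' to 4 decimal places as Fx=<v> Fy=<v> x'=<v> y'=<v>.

Fx=-21.1200 Fy=-34.1400 x'=5.7760 y'=5.1720

F_att = 3/2·(g−p) = 3/2·(-14,-23) = (-21.0000,-34.5000)
o1: d²=10 ≤ ρ²=57; F_rep = 12·(-1,3)/10² = (-0.1200,0.3600)
F = F_att + ΣF_rep = (-21.1200,-34.1400)
p' = p + 1/5·F = (5.7760,5.1720)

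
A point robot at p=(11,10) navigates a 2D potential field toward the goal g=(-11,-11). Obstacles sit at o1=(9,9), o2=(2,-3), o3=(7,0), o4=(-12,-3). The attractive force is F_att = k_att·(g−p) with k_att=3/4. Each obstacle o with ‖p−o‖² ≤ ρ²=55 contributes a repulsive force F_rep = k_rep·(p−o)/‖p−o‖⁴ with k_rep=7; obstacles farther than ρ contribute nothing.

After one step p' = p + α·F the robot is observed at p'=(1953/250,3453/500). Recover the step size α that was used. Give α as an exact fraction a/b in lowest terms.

α = 1/5

F_att = 3/4·(g−p) = 3/4·(-22,-21) = (-16.5000,-15.7500)
o1: d²=5 ≤ ρ²=55; F_rep = 7·(2,1)/5² = (0.5600,0.2800)
o2: d²=250 > ρ²=55 → inactive
o3: d²=116 > ρ²=55 → inactive
o4: d²=698 > ρ²=55 → inactive
F = F_att + ΣF_rep = (-15.9400,-15.4700)
Δp = p'−p = (-3.1880,-3.0940); α = Δx/Fx = (-797/250) / (-797/50) = 1/5
check: Δy/Fy = (-1547/500) / (-1547/100) = 1/5 ✓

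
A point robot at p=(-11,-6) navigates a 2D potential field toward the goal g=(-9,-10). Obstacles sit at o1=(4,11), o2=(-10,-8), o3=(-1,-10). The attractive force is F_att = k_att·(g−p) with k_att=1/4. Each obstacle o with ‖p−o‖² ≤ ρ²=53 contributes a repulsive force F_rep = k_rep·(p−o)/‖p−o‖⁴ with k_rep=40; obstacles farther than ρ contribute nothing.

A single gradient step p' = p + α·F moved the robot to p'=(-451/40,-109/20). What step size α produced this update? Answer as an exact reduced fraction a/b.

α = 1/4

F_att = 1/4·(g−p) = 1/4·(2,-4) = (0.5000,-1.0000)
o1: d²=514 > ρ²=53 → inactive
o2: d²=5 ≤ ρ²=53; F_rep = 40·(-1,2)/5² = (-1.6000,3.2000)
o3: d²=116 > ρ²=53 → inactive
F = F_att + ΣF_rep = (-1.1000,2.2000)
Δp = p'−p = (-0.2750,0.5500); α = Δx/Fx = (-11/40) / (-11/10) = 1/4
check: Δy/Fy = (11/20) / (11/5) = 1/4 ✓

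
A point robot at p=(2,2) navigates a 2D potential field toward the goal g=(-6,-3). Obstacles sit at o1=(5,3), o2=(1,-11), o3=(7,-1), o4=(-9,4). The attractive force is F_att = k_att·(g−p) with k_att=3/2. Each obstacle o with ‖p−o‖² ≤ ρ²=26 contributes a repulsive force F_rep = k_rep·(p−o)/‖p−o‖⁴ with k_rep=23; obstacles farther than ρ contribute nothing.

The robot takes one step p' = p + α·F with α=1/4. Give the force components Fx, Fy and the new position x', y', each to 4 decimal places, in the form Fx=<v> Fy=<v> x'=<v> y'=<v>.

F_att = 3/2·(g−p) = 3/2·(-8,-5) = (-12.0000,-7.5000)
o1: d²=10 ≤ ρ²=26; F_rep = 23·(-3,-1)/10² = (-0.6900,-0.2300)
o2: d²=170 > ρ²=26 → inactive
o3: d²=34 > ρ²=26 → inactive
o4: d²=125 > ρ²=26 → inactive
F = F_att + ΣF_rep = (-12.6900,-7.7300)
p' = p + 1/4·F = (-1.1725,0.0675)

Fx=-12.6900 Fy=-7.7300 x'=-1.1725 y'=0.0675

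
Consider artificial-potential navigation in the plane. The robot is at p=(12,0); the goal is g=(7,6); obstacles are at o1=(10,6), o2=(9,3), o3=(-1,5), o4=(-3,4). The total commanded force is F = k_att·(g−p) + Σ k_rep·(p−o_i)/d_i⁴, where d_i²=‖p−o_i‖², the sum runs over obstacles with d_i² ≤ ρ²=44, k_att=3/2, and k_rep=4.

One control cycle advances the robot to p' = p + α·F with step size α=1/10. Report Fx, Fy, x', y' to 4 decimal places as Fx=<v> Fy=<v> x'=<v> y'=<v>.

F_att = 3/2·(g−p) = 3/2·(-5,6) = (-7.5000,9.0000)
o1: d²=40 ≤ ρ²=44; F_rep = 4·(2,-6)/40² = (0.0050,-0.0150)
o2: d²=18 ≤ ρ²=44; F_rep = 4·(3,-3)/18² = (0.0370,-0.0370)
o3: d²=194 > ρ²=44 → inactive
o4: d²=241 > ρ²=44 → inactive
F = F_att + ΣF_rep = (-7.4580,8.9480)
p' = p + 1/10·F = (11.2542,0.8948)

Fx=-7.4580 Fy=8.9480 x'=11.2542 y'=0.8948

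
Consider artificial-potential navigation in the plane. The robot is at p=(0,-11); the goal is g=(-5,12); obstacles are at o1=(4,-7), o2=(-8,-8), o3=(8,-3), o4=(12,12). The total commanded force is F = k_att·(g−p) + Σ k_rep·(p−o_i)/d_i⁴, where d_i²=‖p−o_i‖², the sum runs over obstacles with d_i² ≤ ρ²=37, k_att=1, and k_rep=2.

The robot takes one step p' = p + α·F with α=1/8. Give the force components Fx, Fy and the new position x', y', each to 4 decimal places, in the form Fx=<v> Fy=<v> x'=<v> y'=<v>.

Fx=-5.0078 Fy=22.9922 x'=-0.6260 y'=-8.1260

F_att = 1·(g−p) = 1·(-5,23) = (-5.0000,23.0000)
o1: d²=32 ≤ ρ²=37; F_rep = 2·(-4,-4)/32² = (-0.0078,-0.0078)
o2: d²=73 > ρ²=37 → inactive
o3: d²=128 > ρ²=37 → inactive
o4: d²=673 > ρ²=37 → inactive
F = F_att + ΣF_rep = (-5.0078,22.9922)
p' = p + 1/8·F = (-0.6260,-8.1260)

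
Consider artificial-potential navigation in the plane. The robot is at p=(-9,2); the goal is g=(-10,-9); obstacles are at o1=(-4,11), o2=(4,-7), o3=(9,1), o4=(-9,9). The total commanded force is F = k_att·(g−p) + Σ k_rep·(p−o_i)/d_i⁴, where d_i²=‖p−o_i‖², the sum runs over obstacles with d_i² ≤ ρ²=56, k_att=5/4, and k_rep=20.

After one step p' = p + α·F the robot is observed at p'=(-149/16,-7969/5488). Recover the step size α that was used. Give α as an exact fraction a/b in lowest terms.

α = 1/4

F_att = 5/4·(g−p) = 5/4·(-1,-11) = (-1.2500,-13.7500)
o1: d²=106 > ρ²=56 → inactive
o2: d²=250 > ρ²=56 → inactive
o3: d²=325 > ρ²=56 → inactive
o4: d²=49 ≤ ρ²=56; F_rep = 20·(0,-7)/49² = (0.0000,-0.0583)
F = F_att + ΣF_rep = (-1.2500,-13.8083)
Δp = p'−p = (-0.3125,-3.4521); α = Δx/Fx = (-5/16) / (-5/4) = 1/4
check: Δy/Fy = (-18945/5488) / (-18945/1372) = 1/4 ✓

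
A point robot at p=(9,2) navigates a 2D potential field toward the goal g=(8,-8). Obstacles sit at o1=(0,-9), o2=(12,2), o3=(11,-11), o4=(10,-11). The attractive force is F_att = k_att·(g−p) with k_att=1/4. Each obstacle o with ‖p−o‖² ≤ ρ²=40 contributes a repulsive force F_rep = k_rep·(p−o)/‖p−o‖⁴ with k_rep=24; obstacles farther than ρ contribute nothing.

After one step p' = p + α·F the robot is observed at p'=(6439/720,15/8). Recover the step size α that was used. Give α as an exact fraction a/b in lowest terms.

F_att = 1/4·(g−p) = 1/4·(-1,-10) = (-0.2500,-2.5000)
o1: d²=202 > ρ²=40 → inactive
o2: d²=9 ≤ ρ²=40; F_rep = 24·(-3,0)/9² = (-0.8889,0.0000)
o3: d²=173 > ρ²=40 → inactive
o4: d²=170 > ρ²=40 → inactive
F = F_att + ΣF_rep = (-1.1389,-2.5000)
Δp = p'−p = (-0.0569,-0.1250); α = Δx/Fx = (-41/720) / (-41/36) = 1/20
check: Δy/Fy = (-1/8) / (-5/2) = 1/20 ✓

α = 1/20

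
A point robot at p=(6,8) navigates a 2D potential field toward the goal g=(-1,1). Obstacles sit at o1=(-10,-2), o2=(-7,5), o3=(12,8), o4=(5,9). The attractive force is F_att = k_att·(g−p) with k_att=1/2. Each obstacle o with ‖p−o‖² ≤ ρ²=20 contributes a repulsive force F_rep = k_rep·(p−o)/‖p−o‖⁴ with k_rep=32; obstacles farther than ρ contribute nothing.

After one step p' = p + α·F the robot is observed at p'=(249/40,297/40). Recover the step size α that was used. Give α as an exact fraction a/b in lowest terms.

α = 1/20

F_att = 1/2·(g−p) = 1/2·(-7,-7) = (-3.5000,-3.5000)
o1: d²=356 > ρ²=20 → inactive
o2: d²=178 > ρ²=20 → inactive
o3: d²=36 > ρ²=20 → inactive
o4: d²=2 ≤ ρ²=20; F_rep = 32·(1,-1)/2² = (8.0000,-8.0000)
F = F_att + ΣF_rep = (4.5000,-11.5000)
Δp = p'−p = (0.2250,-0.5750); α = Δx/Fx = (9/40) / (9/2) = 1/20
check: Δy/Fy = (-23/40) / (-23/2) = 1/20 ✓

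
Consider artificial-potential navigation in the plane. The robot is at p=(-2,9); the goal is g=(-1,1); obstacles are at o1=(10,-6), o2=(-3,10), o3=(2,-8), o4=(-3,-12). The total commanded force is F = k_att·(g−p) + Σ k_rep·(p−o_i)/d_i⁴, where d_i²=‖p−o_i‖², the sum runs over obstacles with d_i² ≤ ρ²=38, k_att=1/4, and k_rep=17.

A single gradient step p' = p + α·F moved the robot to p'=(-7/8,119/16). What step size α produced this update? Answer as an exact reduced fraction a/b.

F_att = 1/4·(g−p) = 1/4·(1,-8) = (0.2500,-2.0000)
o1: d²=369 > ρ²=38 → inactive
o2: d²=2 ≤ ρ²=38; F_rep = 17·(1,-1)/2² = (4.2500,-4.2500)
o3: d²=305 > ρ²=38 → inactive
o4: d²=442 > ρ²=38 → inactive
F = F_att + ΣF_rep = (4.5000,-6.2500)
Δp = p'−p = (1.1250,-1.5625); α = Δx/Fx = (9/8) / (9/2) = 1/4
check: Δy/Fy = (-25/16) / (-25/4) = 1/4 ✓

α = 1/4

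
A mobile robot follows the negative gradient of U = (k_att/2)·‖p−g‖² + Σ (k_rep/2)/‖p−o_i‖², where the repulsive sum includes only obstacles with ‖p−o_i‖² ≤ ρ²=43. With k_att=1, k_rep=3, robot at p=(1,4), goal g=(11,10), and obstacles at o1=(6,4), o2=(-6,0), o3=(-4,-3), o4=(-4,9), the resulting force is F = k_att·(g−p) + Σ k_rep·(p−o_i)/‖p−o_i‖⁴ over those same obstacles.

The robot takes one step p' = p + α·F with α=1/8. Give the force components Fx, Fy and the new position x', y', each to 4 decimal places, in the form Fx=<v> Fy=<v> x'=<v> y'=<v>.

F_att = 1·(g−p) = 1·(10,6) = (10.0000,6.0000)
o1: d²=25 ≤ ρ²=43; F_rep = 3·(-5,0)/25² = (-0.0240,0.0000)
o2: d²=65 > ρ²=43 → inactive
o3: d²=74 > ρ²=43 → inactive
o4: d²=50 > ρ²=43 → inactive
F = F_att + ΣF_rep = (9.9760,6.0000)
p' = p + 1/8·F = (2.2470,4.7500)

Fx=9.9760 Fy=6.0000 x'=2.2470 y'=4.7500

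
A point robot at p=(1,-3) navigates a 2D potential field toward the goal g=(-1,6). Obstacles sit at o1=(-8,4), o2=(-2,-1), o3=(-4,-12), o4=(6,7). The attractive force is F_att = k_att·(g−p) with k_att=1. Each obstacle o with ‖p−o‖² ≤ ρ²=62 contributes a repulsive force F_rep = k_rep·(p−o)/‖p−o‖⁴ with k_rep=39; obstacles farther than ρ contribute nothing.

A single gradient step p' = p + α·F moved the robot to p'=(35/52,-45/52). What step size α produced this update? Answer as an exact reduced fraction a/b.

α = 1/4

F_att = 1·(g−p) = 1·(-2,9) = (-2.0000,9.0000)
o1: d²=130 > ρ²=62 → inactive
o2: d²=13 ≤ ρ²=62; F_rep = 39·(3,-2)/13² = (0.6923,-0.4615)
o3: d²=106 > ρ²=62 → inactive
o4: d²=125 > ρ²=62 → inactive
F = F_att + ΣF_rep = (-1.3077,8.5385)
Δp = p'−p = (-0.3269,2.1346); α = Δx/Fx = (-17/52) / (-17/13) = 1/4
check: Δy/Fy = (111/52) / (111/13) = 1/4 ✓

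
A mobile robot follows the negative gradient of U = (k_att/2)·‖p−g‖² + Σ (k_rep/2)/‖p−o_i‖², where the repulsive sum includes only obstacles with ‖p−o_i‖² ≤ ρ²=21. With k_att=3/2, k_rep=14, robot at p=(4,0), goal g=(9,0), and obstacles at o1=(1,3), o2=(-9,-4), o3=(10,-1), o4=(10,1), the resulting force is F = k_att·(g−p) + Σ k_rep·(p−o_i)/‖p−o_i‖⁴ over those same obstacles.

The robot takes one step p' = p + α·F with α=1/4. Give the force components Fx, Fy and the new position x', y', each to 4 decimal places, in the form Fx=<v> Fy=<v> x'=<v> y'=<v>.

F_att = 3/2·(g−p) = 3/2·(5,0) = (7.5000,0.0000)
o1: d²=18 ≤ ρ²=21; F_rep = 14·(3,-3)/18² = (0.1296,-0.1296)
o2: d²=185 > ρ²=21 → inactive
o3: d²=37 > ρ²=21 → inactive
o4: d²=37 > ρ²=21 → inactive
F = F_att + ΣF_rep = (7.6296,-0.1296)
p' = p + 1/4·F = (5.9074,-0.0324)

Fx=7.6296 Fy=-0.1296 x'=5.9074 y'=-0.0324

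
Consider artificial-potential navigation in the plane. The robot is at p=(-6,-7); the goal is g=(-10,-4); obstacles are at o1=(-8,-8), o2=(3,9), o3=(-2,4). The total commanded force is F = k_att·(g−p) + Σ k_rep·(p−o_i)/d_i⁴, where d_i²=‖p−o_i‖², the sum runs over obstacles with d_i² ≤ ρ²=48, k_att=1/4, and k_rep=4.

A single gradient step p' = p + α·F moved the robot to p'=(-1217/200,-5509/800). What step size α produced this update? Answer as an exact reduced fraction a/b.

F_att = 1/4·(g−p) = 1/4·(-4,3) = (-1.0000,0.7500)
o1: d²=5 ≤ ρ²=48; F_rep = 4·(2,1)/5² = (0.3200,0.1600)
o2: d²=337 > ρ²=48 → inactive
o3: d²=137 > ρ²=48 → inactive
F = F_att + ΣF_rep = (-0.6800,0.9100)
Δp = p'−p = (-0.0850,0.1138); α = Δx/Fx = (-17/200) / (-17/25) = 1/8
check: Δy/Fy = (91/800) / (91/100) = 1/8 ✓

α = 1/8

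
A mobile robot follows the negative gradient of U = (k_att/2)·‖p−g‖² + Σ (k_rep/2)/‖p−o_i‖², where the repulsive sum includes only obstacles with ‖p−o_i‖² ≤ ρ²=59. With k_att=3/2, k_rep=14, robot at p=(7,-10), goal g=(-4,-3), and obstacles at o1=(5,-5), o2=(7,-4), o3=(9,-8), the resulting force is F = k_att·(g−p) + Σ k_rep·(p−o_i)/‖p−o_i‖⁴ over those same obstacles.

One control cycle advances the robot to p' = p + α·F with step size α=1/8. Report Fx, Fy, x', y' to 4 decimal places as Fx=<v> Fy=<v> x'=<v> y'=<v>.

F_att = 3/2·(g−p) = 3/2·(-11,7) = (-16.5000,10.5000)
o1: d²=29 ≤ ρ²=59; F_rep = 14·(2,-5)/29² = (0.0333,-0.0832)
o2: d²=36 ≤ ρ²=59; F_rep = 14·(0,-6)/36² = (0.0000,-0.0648)
o3: d²=8 ≤ ρ²=59; F_rep = 14·(-2,-2)/8² = (-0.4375,-0.4375)
F = F_att + ΣF_rep = (-16.9042,9.9145)
p' = p + 1/8·F = (4.8870,-8.7607)

Fx=-16.9042 Fy=9.9145 x'=4.8870 y'=-8.7607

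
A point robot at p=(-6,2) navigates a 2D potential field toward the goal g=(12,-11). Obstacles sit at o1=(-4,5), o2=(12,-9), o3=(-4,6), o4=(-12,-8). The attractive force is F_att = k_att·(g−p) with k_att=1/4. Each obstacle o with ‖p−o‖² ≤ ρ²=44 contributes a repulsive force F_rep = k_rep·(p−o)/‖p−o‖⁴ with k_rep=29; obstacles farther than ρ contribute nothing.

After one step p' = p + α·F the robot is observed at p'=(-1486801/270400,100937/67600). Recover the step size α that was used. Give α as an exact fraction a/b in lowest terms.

α = 1/8

F_att = 1/4·(g−p) = 1/4·(18,-13) = (4.5000,-3.2500)
o1: d²=13 ≤ ρ²=44; F_rep = 29·(-2,-3)/13² = (-0.3432,-0.5148)
o2: d²=445 > ρ²=44 → inactive
o3: d²=20 ≤ ρ²=44; F_rep = 29·(-2,-4)/20² = (-0.1450,-0.2900)
o4: d²=136 > ρ²=44 → inactive
F = F_att + ΣF_rep = (4.0118,-4.0548)
Δp = p'−p = (0.5015,-0.5068); α = Δx/Fx = (135599/270400) / (135599/33800) = 1/8
check: Δy/Fy = (-34263/67600) / (-34263/8450) = 1/8 ✓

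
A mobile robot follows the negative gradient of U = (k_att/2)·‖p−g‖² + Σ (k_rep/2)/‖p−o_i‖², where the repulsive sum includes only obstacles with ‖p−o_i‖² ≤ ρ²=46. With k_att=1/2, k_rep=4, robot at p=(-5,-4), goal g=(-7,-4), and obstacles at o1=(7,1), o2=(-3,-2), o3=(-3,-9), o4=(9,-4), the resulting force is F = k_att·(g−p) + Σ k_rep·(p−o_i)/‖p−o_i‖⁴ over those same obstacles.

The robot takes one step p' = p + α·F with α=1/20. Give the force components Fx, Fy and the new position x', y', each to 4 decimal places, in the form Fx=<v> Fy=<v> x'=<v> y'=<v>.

Fx=-1.1345 Fy=-0.1012 x'=-5.0567 y'=-4.0051

F_att = 1/2·(g−p) = 1/2·(-2,0) = (-1.0000,0.0000)
o1: d²=169 > ρ²=46 → inactive
o2: d²=8 ≤ ρ²=46; F_rep = 4·(-2,-2)/8² = (-0.1250,-0.1250)
o3: d²=29 ≤ ρ²=46; F_rep = 4·(-2,5)/29² = (-0.0095,0.0238)
o4: d²=196 > ρ²=46 → inactive
F = F_att + ΣF_rep = (-1.1345,-0.1012)
p' = p + 1/20·F = (-5.0567,-4.0051)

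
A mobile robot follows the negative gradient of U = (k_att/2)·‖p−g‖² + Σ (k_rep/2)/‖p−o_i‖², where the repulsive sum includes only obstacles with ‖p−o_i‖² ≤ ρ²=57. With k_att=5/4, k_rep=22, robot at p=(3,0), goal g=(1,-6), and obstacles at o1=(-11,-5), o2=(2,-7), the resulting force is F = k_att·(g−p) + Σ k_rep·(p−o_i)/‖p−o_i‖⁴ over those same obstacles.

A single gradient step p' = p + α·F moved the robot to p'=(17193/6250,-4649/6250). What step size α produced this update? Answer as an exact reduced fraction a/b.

α = 1/10

F_att = 5/4·(g−p) = 5/4·(-2,-6) = (-2.5000,-7.5000)
o1: d²=221 > ρ²=57 → inactive
o2: d²=50 ≤ ρ²=57; F_rep = 22·(1,7)/50² = (0.0088,0.0616)
F = F_att + ΣF_rep = (-2.4912,-7.4384)
Δp = p'−p = (-0.2491,-0.7438); α = Δx/Fx = (-1557/6250) / (-1557/625) = 1/10
check: Δy/Fy = (-4649/6250) / (-4649/625) = 1/10 ✓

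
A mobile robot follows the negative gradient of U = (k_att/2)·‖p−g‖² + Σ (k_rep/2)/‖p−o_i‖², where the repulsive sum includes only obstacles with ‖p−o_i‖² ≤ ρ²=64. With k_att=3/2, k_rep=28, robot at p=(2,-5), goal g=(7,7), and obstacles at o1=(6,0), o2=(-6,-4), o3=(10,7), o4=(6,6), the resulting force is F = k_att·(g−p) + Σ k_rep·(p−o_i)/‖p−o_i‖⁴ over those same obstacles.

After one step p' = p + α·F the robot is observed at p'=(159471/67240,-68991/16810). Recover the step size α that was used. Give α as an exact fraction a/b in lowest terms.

F_att = 3/2·(g−p) = 3/2·(5,12) = (7.5000,18.0000)
o1: d²=41 ≤ ρ²=64; F_rep = 28·(-4,-5)/41² = (-0.0666,-0.0833)
o2: d²=65 > ρ²=64 → inactive
o3: d²=208 > ρ²=64 → inactive
o4: d²=137 > ρ²=64 → inactive
F = F_att + ΣF_rep = (7.4334,17.9167)
Δp = p'−p = (0.3717,0.8958); α = Δx/Fx = (24991/67240) / (24991/3362) = 1/20
check: Δy/Fy = (15059/16810) / (30118/1681) = 1/20 ✓

α = 1/20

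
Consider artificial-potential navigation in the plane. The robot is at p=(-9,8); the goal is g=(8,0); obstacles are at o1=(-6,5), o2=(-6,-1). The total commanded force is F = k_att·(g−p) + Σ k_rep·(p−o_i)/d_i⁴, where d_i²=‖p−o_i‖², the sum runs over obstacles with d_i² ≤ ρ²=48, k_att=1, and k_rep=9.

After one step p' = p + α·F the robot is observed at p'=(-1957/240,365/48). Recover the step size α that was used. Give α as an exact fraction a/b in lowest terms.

F_att = 1·(g−p) = 1·(17,-8) = (17.0000,-8.0000)
o1: d²=18 ≤ ρ²=48; F_rep = 9·(-3,3)/18² = (-0.0833,0.0833)
o2: d²=90 > ρ²=48 → inactive
F = F_att + ΣF_rep = (16.9167,-7.9167)
Δp = p'−p = (0.8458,-0.3958); α = Δx/Fx = (203/240) / (203/12) = 1/20
check: Δy/Fy = (-19/48) / (-95/12) = 1/20 ✓

α = 1/20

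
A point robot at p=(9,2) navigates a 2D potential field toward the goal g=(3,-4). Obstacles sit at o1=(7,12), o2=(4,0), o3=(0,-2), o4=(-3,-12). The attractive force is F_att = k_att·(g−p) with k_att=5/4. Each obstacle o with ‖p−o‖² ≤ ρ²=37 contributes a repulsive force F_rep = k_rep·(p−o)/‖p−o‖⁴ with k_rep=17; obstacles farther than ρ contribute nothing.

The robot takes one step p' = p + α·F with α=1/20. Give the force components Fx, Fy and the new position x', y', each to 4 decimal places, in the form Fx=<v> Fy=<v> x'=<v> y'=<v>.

Fx=-7.3989 Fy=-7.4596 x'=8.6301 y'=1.6270

F_att = 5/4·(g−p) = 5/4·(-6,-6) = (-7.5000,-7.5000)
o1: d²=104 > ρ²=37 → inactive
o2: d²=29 ≤ ρ²=37; F_rep = 17·(5,2)/29² = (0.1011,0.0404)
o3: d²=97 > ρ²=37 → inactive
o4: d²=340 > ρ²=37 → inactive
F = F_att + ΣF_rep = (-7.3989,-7.4596)
p' = p + 1/20·F = (8.6301,1.6270)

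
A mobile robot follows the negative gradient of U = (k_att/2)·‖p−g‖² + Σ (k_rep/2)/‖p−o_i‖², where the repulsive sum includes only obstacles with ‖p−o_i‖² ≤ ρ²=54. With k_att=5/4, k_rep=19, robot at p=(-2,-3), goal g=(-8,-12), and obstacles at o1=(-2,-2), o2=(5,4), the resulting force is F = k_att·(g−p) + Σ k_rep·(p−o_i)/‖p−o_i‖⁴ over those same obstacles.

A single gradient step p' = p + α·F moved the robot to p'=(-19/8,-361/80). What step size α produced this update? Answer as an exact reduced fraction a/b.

α = 1/20

F_att = 5/4·(g−p) = 5/4·(-6,-9) = (-7.5000,-11.2500)
o1: d²=1 ≤ ρ²=54; F_rep = 19·(0,-1)/1² = (0.0000,-19.0000)
o2: d²=98 > ρ²=54 → inactive
F = F_att + ΣF_rep = (-7.5000,-30.2500)
Δp = p'−p = (-0.3750,-1.5125); α = Δx/Fx = (-3/8) / (-15/2) = 1/20
check: Δy/Fy = (-121/80) / (-121/4) = 1/20 ✓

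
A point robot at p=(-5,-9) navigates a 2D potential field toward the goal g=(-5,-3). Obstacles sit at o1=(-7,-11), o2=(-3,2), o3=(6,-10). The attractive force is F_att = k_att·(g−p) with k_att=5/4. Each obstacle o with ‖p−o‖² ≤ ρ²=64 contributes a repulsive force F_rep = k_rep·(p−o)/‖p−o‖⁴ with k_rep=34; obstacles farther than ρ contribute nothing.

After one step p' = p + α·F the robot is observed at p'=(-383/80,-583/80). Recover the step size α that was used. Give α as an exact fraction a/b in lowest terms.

F_att = 5/4·(g−p) = 5/4·(0,6) = (0.0000,7.5000)
o1: d²=8 ≤ ρ²=64; F_rep = 34·(2,2)/8² = (1.0625,1.0625)
o2: d²=125 > ρ²=64 → inactive
o3: d²=122 > ρ²=64 → inactive
F = F_att + ΣF_rep = (1.0625,8.5625)
Δp = p'−p = (0.2125,1.7125); α = Δx/Fx = (17/80) / (17/16) = 1/5
check: Δy/Fy = (137/80) / (137/16) = 1/5 ✓

α = 1/5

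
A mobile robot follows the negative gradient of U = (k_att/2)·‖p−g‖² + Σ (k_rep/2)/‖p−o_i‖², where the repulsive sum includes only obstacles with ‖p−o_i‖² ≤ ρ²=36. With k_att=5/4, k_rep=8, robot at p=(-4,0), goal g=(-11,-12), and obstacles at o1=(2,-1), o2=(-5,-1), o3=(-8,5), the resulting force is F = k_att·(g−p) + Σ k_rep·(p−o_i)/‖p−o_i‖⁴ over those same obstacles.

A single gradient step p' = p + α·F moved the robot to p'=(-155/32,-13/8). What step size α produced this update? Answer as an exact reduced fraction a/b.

F_att = 5/4·(g−p) = 5/4·(-7,-12) = (-8.7500,-15.0000)
o1: d²=37 > ρ²=36 → inactive
o2: d²=2 ≤ ρ²=36; F_rep = 8·(1,1)/2² = (2.0000,2.0000)
o3: d²=41 > ρ²=36 → inactive
F = F_att + ΣF_rep = (-6.7500,-13.0000)
Δp = p'−p = (-0.8438,-1.6250); α = Δx/Fx = (-27/32) / (-27/4) = 1/8
check: Δy/Fy = (-13/8) / (-13) = 1/8 ✓

α = 1/8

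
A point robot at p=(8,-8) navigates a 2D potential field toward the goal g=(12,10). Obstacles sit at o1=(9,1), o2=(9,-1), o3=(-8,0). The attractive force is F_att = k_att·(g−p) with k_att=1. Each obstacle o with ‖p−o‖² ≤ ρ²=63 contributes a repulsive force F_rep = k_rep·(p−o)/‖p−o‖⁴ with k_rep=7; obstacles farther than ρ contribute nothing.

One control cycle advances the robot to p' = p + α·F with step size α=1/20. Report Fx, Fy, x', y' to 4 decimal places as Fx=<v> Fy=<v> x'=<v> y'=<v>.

Fx=3.9972 Fy=17.9804 x'=8.1999 y'=-7.1010

F_att = 1·(g−p) = 1·(4,18) = (4.0000,18.0000)
o1: d²=82 > ρ²=63 → inactive
o2: d²=50 ≤ ρ²=63; F_rep = 7·(-1,-7)/50² = (-0.0028,-0.0196)
o3: d²=320 > ρ²=63 → inactive
F = F_att + ΣF_rep = (3.9972,17.9804)
p' = p + 1/20·F = (8.1999,-7.1010)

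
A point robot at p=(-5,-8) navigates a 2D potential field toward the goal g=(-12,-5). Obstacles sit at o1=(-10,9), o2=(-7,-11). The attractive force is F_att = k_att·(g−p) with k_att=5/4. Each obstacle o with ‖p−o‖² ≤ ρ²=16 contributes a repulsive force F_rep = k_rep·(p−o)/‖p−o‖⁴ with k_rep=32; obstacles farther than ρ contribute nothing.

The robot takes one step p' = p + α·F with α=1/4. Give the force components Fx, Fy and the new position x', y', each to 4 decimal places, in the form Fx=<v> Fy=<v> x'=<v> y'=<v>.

Fx=-8.3713 Fy=4.3180 x'=-7.0928 y'=-6.9205

F_att = 5/4·(g−p) = 5/4·(-7,3) = (-8.7500,3.7500)
o1: d²=314 > ρ²=16 → inactive
o2: d²=13 ≤ ρ²=16; F_rep = 32·(2,3)/13² = (0.3787,0.5680)
F = F_att + ΣF_rep = (-8.3713,4.3180)
p' = p + 1/4·F = (-7.0928,-6.9205)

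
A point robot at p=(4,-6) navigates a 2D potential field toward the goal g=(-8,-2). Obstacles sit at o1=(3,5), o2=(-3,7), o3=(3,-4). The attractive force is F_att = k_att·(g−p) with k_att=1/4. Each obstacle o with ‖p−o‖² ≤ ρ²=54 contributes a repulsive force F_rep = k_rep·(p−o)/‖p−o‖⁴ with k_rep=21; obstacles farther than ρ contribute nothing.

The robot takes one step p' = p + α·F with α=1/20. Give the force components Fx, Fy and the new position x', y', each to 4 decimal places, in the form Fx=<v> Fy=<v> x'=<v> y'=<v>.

F_att = 1/4·(g−p) = 1/4·(-12,4) = (-3.0000,1.0000)
o1: d²=122 > ρ²=54 → inactive
o2: d²=218 > ρ²=54 → inactive
o3: d²=5 ≤ ρ²=54; F_rep = 21·(1,-2)/5² = (0.8400,-1.6800)
F = F_att + ΣF_rep = (-2.1600,-0.6800)
p' = p + 1/20·F = (3.8920,-6.0340)

Fx=-2.1600 Fy=-0.6800 x'=3.8920 y'=-6.0340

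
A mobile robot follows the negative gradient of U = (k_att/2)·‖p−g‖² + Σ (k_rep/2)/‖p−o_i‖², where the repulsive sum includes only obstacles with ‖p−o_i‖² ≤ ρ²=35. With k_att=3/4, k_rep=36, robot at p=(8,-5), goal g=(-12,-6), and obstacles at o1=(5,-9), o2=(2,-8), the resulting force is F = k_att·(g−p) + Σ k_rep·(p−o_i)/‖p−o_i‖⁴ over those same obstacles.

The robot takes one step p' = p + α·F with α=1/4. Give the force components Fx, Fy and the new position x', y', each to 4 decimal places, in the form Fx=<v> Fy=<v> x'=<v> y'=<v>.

F_att = 3/4·(g−p) = 3/4·(-20,-1) = (-15.0000,-0.7500)
o1: d²=25 ≤ ρ²=35; F_rep = 36·(3,4)/25² = (0.1728,0.2304)
o2: d²=45 > ρ²=35 → inactive
F = F_att + ΣF_rep = (-14.8272,-0.5196)
p' = p + 1/4·F = (4.2932,-5.1299)

Fx=-14.8272 Fy=-0.5196 x'=4.2932 y'=-5.1299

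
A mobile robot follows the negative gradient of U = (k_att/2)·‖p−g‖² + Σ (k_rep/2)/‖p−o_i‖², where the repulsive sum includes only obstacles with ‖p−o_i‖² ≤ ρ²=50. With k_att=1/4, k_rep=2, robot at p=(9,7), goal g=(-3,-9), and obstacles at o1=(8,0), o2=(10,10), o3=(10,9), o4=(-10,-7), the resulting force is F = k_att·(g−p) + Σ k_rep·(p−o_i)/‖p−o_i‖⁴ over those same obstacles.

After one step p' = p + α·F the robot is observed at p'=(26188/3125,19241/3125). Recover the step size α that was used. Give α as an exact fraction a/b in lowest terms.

F_att = 1/4·(g−p) = 1/4·(-12,-16) = (-3.0000,-4.0000)
o1: d²=50 ≤ ρ²=50; F_rep = 2·(1,7)/50² = (0.0008,0.0056)
o2: d²=10 ≤ ρ²=50; F_rep = 2·(-1,-3)/10² = (-0.0200,-0.0600)
o3: d²=5 ≤ ρ²=50; F_rep = 2·(-1,-2)/5² = (-0.0800,-0.1600)
o4: d²=557 > ρ²=50 → inactive
F = F_att + ΣF_rep = (-3.0992,-4.2144)
Δp = p'−p = (-0.6198,-0.8429); α = Δx/Fx = (-1937/3125) / (-1937/625) = 1/5
check: Δy/Fy = (-2634/3125) / (-2634/625) = 1/5 ✓

α = 1/5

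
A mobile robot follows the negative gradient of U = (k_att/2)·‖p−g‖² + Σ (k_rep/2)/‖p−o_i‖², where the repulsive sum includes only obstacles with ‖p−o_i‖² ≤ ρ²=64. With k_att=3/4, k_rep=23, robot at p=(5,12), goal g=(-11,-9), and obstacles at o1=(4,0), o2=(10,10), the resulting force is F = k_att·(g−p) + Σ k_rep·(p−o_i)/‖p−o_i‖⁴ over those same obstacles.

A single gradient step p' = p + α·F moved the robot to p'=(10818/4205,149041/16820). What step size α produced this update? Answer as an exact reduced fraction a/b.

α = 1/5

F_att = 3/4·(g−p) = 3/4·(-16,-21) = (-12.0000,-15.7500)
o1: d²=145 > ρ²=64 → inactive
o2: d²=29 ≤ ρ²=64; F_rep = 23·(-5,2)/29² = (-0.1367,0.0547)
F = F_att + ΣF_rep = (-12.1367,-15.6953)
Δp = p'−p = (-2.4273,-3.1391); α = Δx/Fx = (-10207/4205) / (-10207/841) = 1/5
check: Δy/Fy = (-52799/16820) / (-52799/3364) = 1/5 ✓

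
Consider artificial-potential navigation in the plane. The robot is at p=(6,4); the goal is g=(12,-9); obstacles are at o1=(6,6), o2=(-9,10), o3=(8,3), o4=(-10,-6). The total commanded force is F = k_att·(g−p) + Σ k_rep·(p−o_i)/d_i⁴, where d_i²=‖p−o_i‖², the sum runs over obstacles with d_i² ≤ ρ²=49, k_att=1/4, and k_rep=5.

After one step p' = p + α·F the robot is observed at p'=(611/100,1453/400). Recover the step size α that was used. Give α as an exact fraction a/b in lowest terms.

F_att = 1/4·(g−p) = 1/4·(6,-13) = (1.5000,-3.2500)
o1: d²=4 ≤ ρ²=49; F_rep = 5·(0,-2)/4² = (0.0000,-0.6250)
o2: d²=261 > ρ²=49 → inactive
o3: d²=5 ≤ ρ²=49; F_rep = 5·(-2,1)/5² = (-0.4000,0.2000)
o4: d²=356 > ρ²=49 → inactive
F = F_att + ΣF_rep = (1.1000,-3.6750)
Δp = p'−p = (0.1100,-0.3675); α = Δx/Fx = (11/100) / (11/10) = 1/10
check: Δy/Fy = (-147/400) / (-147/40) = 1/10 ✓

α = 1/10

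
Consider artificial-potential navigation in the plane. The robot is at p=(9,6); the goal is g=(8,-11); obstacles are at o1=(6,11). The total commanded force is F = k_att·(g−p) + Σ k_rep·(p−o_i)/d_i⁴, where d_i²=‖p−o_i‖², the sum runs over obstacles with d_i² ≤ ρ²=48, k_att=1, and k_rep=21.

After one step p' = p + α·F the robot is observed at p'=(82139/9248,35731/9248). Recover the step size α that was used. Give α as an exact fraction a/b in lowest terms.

F_att = 1·(g−p) = 1·(-1,-17) = (-1.0000,-17.0000)
o1: d²=34 ≤ ρ²=48; F_rep = 21·(3,-5)/34² = (0.0545,-0.0908)
F = F_att + ΣF_rep = (-0.9455,-17.0908)
Δp = p'−p = (-0.1182,-2.1364); α = Δx/Fx = (-1093/9248) / (-1093/1156) = 1/8
check: Δy/Fy = (-19757/9248) / (-19757/1156) = 1/8 ✓

α = 1/8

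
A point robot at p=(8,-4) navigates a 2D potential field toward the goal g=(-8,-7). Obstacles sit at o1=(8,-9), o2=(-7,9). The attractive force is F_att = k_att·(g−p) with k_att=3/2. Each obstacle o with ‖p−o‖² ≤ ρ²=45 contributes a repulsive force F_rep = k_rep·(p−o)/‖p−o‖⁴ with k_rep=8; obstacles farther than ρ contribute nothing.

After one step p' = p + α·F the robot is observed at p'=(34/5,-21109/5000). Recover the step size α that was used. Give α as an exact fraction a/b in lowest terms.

F_att = 3/2·(g−p) = 3/2·(-16,-3) = (-24.0000,-4.5000)
o1: d²=25 ≤ ρ²=45; F_rep = 8·(0,5)/25² = (0.0000,0.0640)
o2: d²=394 > ρ²=45 → inactive
F = F_att + ΣF_rep = (-24.0000,-4.4360)
Δp = p'−p = (-1.2000,-0.2218); α = Δx/Fx = (-6/5) / (-24) = 1/20
check: Δy/Fy = (-1109/5000) / (-1109/250) = 1/20 ✓

α = 1/20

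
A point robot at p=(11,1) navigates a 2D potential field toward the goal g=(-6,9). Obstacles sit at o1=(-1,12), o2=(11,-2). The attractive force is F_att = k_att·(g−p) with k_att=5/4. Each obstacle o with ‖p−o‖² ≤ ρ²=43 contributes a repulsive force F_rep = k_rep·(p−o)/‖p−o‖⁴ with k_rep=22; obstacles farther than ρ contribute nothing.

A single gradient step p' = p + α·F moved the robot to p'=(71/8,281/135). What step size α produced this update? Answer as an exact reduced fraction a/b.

F_att = 5/4·(g−p) = 5/4·(-17,8) = (-21.2500,10.0000)
o1: d²=265 > ρ²=43 → inactive
o2: d²=9 ≤ ρ²=43; F_rep = 22·(0,3)/9² = (0.0000,0.8148)
F = F_att + ΣF_rep = (-21.2500,10.8148)
Δp = p'−p = (-2.1250,1.0815); α = Δx/Fx = (-17/8) / (-85/4) = 1/10
check: Δy/Fy = (146/135) / (292/27) = 1/10 ✓

α = 1/10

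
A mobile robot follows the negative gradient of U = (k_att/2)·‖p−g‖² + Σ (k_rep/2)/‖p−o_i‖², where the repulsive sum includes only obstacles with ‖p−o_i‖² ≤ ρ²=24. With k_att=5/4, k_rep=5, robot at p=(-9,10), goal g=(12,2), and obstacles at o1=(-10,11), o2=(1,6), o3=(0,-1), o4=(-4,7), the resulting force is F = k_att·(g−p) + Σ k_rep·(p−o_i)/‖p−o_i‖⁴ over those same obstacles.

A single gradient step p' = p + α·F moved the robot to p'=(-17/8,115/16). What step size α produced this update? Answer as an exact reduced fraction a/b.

α = 1/4

F_att = 5/4·(g−p) = 5/4·(21,-8) = (26.2500,-10.0000)
o1: d²=2 ≤ ρ²=24; F_rep = 5·(1,-1)/2² = (1.2500,-1.2500)
o2: d²=116 > ρ²=24 → inactive
o3: d²=202 > ρ²=24 → inactive
o4: d²=34 > ρ²=24 → inactive
F = F_att + ΣF_rep = (27.5000,-11.2500)
Δp = p'−p = (6.8750,-2.8125); α = Δx/Fx = (55/8) / (55/2) = 1/4
check: Δy/Fy = (-45/16) / (-45/4) = 1/4 ✓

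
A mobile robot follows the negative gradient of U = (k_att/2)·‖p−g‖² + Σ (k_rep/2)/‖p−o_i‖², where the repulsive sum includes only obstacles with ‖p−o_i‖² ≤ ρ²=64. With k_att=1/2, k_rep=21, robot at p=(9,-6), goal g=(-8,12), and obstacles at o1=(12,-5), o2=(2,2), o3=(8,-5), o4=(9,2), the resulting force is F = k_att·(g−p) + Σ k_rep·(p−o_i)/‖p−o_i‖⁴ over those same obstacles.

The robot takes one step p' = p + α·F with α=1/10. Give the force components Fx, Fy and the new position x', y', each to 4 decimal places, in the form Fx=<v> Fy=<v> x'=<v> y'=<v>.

F_att = 1/2·(g−p) = 1/2·(-17,18) = (-8.5000,9.0000)
o1: d²=10 ≤ ρ²=64; F_rep = 21·(-3,-1)/10² = (-0.6300,-0.2100)
o2: d²=113 > ρ²=64 → inactive
o3: d²=2 ≤ ρ²=64; F_rep = 21·(1,-1)/2² = (5.2500,-5.2500)
o4: d²=64 ≤ ρ²=64; F_rep = 21·(0,-8)/64² = (0.0000,-0.0410)
F = F_att + ΣF_rep = (-3.8800,3.4990)
p' = p + 1/10·F = (8.6120,-5.6501)

Fx=-3.8800 Fy=3.4990 x'=8.6120 y'=-5.6501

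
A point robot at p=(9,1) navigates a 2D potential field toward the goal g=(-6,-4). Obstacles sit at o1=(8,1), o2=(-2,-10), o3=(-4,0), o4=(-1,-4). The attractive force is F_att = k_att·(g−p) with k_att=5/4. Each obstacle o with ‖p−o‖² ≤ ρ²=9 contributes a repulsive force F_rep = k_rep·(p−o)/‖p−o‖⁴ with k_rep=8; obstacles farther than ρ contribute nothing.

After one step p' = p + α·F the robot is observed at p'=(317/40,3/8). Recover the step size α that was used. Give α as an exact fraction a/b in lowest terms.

F_att = 5/4·(g−p) = 5/4·(-15,-5) = (-18.7500,-6.2500)
o1: d²=1 ≤ ρ²=9; F_rep = 8·(1,0)/1² = (8.0000,0.0000)
o2: d²=242 > ρ²=9 → inactive
o3: d²=170 > ρ²=9 → inactive
o4: d²=125 > ρ²=9 → inactive
F = F_att + ΣF_rep = (-10.7500,-6.2500)
Δp = p'−p = (-1.0750,-0.6250); α = Δx/Fx = (-43/40) / (-43/4) = 1/10
check: Δy/Fy = (-5/8) / (-25/4) = 1/10 ✓

α = 1/10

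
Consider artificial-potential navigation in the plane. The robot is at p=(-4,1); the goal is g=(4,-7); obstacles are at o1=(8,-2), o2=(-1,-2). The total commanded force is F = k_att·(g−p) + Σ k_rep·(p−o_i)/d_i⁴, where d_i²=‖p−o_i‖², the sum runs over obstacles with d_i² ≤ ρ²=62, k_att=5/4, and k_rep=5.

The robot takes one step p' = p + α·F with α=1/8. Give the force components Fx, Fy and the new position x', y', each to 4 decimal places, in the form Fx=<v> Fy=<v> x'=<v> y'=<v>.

F_att = 5/4·(g−p) = 5/4·(8,-8) = (10.0000,-10.0000)
o1: d²=153 > ρ²=62 → inactive
o2: d²=18 ≤ ρ²=62; F_rep = 5·(-3,3)/18² = (-0.0463,0.0463)
F = F_att + ΣF_rep = (9.9537,-9.9537)
p' = p + 1/8·F = (-2.7558,-0.2442)

Fx=9.9537 Fy=-9.9537 x'=-2.7558 y'=-0.2442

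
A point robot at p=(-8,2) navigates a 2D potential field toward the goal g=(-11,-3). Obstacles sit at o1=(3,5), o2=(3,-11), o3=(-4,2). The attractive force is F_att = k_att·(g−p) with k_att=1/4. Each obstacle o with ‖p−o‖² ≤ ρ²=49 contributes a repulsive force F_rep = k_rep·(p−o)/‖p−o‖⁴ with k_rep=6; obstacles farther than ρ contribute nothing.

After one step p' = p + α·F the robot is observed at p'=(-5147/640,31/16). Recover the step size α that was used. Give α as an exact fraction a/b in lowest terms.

F_att = 1/4·(g−p) = 1/4·(-3,-5) = (-0.7500,-1.2500)
o1: d²=130 > ρ²=49 → inactive
o2: d²=290 > ρ²=49 → inactive
o3: d²=16 ≤ ρ²=49; F_rep = 6·(-4,0)/16² = (-0.0938,0.0000)
F = F_att + ΣF_rep = (-0.8438,-1.2500)
Δp = p'−p = (-0.0422,-0.0625); α = Δx/Fx = (-27/640) / (-27/32) = 1/20
check: Δy/Fy = (-1/16) / (-5/4) = 1/20 ✓

α = 1/20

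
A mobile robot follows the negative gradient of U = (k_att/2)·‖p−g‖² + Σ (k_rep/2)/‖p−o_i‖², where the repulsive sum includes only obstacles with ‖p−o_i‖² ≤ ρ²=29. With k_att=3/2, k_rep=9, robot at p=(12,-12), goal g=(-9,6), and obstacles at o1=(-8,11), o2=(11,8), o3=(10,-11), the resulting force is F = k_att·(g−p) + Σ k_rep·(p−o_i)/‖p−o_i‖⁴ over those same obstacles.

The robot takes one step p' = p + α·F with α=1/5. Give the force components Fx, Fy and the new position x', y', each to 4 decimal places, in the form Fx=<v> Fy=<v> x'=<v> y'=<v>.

F_att = 3/2·(g−p) = 3/2·(-21,18) = (-31.5000,27.0000)
o1: d²=929 > ρ²=29 → inactive
o2: d²=401 > ρ²=29 → inactive
o3: d²=5 ≤ ρ²=29; F_rep = 9·(2,-1)/5² = (0.7200,-0.3600)
F = F_att + ΣF_rep = (-30.7800,26.6400)
p' = p + 1/5·F = (5.8440,-6.6720)

Fx=-30.7800 Fy=26.6400 x'=5.8440 y'=-6.6720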